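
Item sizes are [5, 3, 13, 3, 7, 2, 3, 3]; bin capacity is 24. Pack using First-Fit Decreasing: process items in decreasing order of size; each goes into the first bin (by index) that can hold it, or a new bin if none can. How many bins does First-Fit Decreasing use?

2

Sorted descending: 13, 7, 5, 3, 3, 3, 3, 2.
bin 1: place 13, 11 left
bin 1: place 7, 4 left
bin 2: place 5, 19 left
bin 1: place 3, 1 left
bin 2: place 3, 16 left
bin 2: place 3, 13 left
bin 2: place 3, 10 left
bin 2: place 2, 8 left
Final bins: [13,7,3] [5,3,3,3,2].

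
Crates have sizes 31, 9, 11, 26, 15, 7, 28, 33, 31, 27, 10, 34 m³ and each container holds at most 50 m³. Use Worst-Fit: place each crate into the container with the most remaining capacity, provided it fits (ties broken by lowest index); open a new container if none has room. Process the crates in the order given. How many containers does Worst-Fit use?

31 m³ → container 1 (remaining 19 m³)
9 m³ → container 1 (remaining 10 m³)
11 m³ → container 2 (remaining 39 m³)
26 m³ → container 2 (remaining 13 m³)
15 m³ → container 3 (remaining 35 m³)
7 m³ → container 3 (remaining 28 m³)
28 m³ → container 3 (remaining 0 m³)
33 m³ → container 4 (remaining 17 m³)
31 m³ → container 5 (remaining 19 m³)
27 m³ → container 6 (remaining 23 m³)
10 m³ → container 6 (remaining 13 m³)
34 m³ → container 7 (remaining 16 m³)
Final containers: [31,9] [11,26] [15,7,28] [33] [31] [27,10] [34].

7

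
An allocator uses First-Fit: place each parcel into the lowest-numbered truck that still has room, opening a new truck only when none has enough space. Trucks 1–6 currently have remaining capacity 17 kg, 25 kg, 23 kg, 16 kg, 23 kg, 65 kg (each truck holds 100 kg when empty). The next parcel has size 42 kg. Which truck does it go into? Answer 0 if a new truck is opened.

6

Trucks with room: truck 6 (65 kg).
The first with room is truck 6.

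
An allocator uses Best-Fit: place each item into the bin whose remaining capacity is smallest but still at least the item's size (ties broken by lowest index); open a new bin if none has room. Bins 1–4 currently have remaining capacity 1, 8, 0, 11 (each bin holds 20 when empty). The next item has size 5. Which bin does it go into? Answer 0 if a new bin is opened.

Bins with room: bin 2 (8), bin 4 (11).
Tightest fit is bin 2 with 8 free.

2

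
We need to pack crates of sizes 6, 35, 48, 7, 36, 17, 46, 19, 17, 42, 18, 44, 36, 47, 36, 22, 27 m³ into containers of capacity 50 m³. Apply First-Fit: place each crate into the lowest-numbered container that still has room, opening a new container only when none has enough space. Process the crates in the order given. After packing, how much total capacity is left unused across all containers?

6 m³ → container 1 (remaining 44 m³)
35 m³ → container 1 (remaining 9 m³)
48 m³ → container 2 (remaining 2 m³)
7 m³ → container 1 (remaining 2 m³)
36 m³ → container 3 (remaining 14 m³)
17 m³ → container 4 (remaining 33 m³)
46 m³ → container 5 (remaining 4 m³)
19 m³ → container 4 (remaining 14 m³)
17 m³ → container 6 (remaining 33 m³)
42 m³ → container 7 (remaining 8 m³)
18 m³ → container 6 (remaining 15 m³)
44 m³ → container 8 (remaining 6 m³)
36 m³ → container 9 (remaining 14 m³)
47 m³ → container 10 (remaining 3 m³)
36 m³ → container 11 (remaining 14 m³)
22 m³ → container 12 (remaining 28 m³)
27 m³ → container 12 (remaining 1 m³)
12 containers × 50 m³ = 600 m³; used 503 m³; unused 97 m³.

97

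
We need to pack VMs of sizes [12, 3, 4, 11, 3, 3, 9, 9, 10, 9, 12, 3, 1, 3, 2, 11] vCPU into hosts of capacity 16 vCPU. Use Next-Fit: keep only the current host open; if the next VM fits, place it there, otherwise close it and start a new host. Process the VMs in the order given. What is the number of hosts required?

12 vCPU → host 1 (remaining 4 vCPU)
3 vCPU → host 1 (remaining 1 vCPU)
4 vCPU → host 2 (remaining 12 vCPU)
11 vCPU → host 2 (remaining 1 vCPU)
3 vCPU → host 3 (remaining 13 vCPU)
3 vCPU → host 3 (remaining 10 vCPU)
9 vCPU → host 3 (remaining 1 vCPU)
9 vCPU → host 4 (remaining 7 vCPU)
10 vCPU → host 5 (remaining 6 vCPU)
9 vCPU → host 6 (remaining 7 vCPU)
12 vCPU → host 7 (remaining 4 vCPU)
3 vCPU → host 7 (remaining 1 vCPU)
1 vCPU → host 7 (remaining 0 vCPU)
3 vCPU → host 8 (remaining 13 vCPU)
2 vCPU → host 8 (remaining 11 vCPU)
11 vCPU → host 8 (remaining 0 vCPU)
Final hosts: [12,3] [4,11] [3,3,9] [9] [10] [9] [12,3,1] [3,2,11].

8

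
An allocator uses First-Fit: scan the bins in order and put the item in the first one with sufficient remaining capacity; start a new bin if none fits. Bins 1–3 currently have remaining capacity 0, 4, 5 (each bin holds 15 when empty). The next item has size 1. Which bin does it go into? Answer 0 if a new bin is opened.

Bins with room: bin 2 (4), bin 3 (5).
The first with room is bin 2.

2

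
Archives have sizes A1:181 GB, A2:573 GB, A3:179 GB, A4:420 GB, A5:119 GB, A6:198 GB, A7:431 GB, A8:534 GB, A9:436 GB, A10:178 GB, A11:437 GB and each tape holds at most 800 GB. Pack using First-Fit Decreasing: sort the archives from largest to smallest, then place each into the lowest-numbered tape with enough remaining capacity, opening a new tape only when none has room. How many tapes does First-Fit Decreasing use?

6

Sorted descending: 573, 534, 437, 436, 431, 420, 198, 181, 179, 178, 119.
573 GB → tape 1 (remaining 227 GB)
534 GB → tape 2 (remaining 266 GB)
437 GB → tape 3 (remaining 363 GB)
436 GB → tape 4 (remaining 364 GB)
431 GB → tape 5 (remaining 369 GB)
420 GB → tape 6 (remaining 380 GB)
198 GB → tape 1 (remaining 29 GB)
181 GB → tape 2 (remaining 85 GB)
179 GB → tape 3 (remaining 184 GB)
178 GB → tape 3 (remaining 6 GB)
119 GB → tape 4 (remaining 245 GB)
Final tapes: [573,198] [534,181] [437,179,178] [436,119] [431] [420].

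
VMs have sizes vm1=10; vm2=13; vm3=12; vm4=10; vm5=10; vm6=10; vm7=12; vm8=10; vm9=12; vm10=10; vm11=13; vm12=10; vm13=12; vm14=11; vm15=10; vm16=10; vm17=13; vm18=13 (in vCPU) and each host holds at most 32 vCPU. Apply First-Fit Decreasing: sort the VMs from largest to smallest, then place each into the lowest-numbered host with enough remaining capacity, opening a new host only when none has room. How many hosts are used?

8

Sorted descending: 13, 13, 13, 13, 12, 12, 12, 12, 11, 10, 10, 10, 10, 10, 10, 10, 10, 10.
13 vCPU → host 1 (remaining 19 vCPU)
13 vCPU → host 1 (remaining 6 vCPU)
13 vCPU → host 2 (remaining 19 vCPU)
13 vCPU → host 2 (remaining 6 vCPU)
12 vCPU → host 3 (remaining 20 vCPU)
12 vCPU → host 3 (remaining 8 vCPU)
12 vCPU → host 4 (remaining 20 vCPU)
12 vCPU → host 4 (remaining 8 vCPU)
11 vCPU → host 5 (remaining 21 vCPU)
10 vCPU → host 5 (remaining 11 vCPU)
10 vCPU → host 5 (remaining 1 vCPU)
10 vCPU → host 6 (remaining 22 vCPU)
10 vCPU → host 6 (remaining 12 vCPU)
10 vCPU → host 6 (remaining 2 vCPU)
10 vCPU → host 7 (remaining 22 vCPU)
10 vCPU → host 7 (remaining 12 vCPU)
10 vCPU → host 7 (remaining 2 vCPU)
10 vCPU → host 8 (remaining 22 vCPU)
Final hosts: [13,13] [13,13] [12,12] [12,12] [11,10,10] [10,10,10] [10,10,10] [10].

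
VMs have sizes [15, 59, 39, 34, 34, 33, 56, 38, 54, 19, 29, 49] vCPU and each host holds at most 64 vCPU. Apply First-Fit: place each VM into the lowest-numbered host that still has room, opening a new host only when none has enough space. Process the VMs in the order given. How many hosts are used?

Put 15 vCPU in host 1; 49 vCPU remain.
Put 59 vCPU in host 2; 5 vCPU remain.
Put 39 vCPU in host 1; 10 vCPU remain.
Put 34 vCPU in host 3; 30 vCPU remain.
Put 34 vCPU in host 4; 30 vCPU remain.
Put 33 vCPU in host 5; 31 vCPU remain.
Put 56 vCPU in host 6; 8 vCPU remain.
Put 38 vCPU in host 7; 26 vCPU remain.
Put 54 vCPU in host 8; 10 vCPU remain.
Put 19 vCPU in host 3; 11 vCPU remain.
Put 29 vCPU in host 4; 1 vCPU remain.
Put 49 vCPU in host 9; 15 vCPU remain.
Final hosts: [15,39] [59] [34,19] [34,29] [33] [56] [38] [54] [49].

9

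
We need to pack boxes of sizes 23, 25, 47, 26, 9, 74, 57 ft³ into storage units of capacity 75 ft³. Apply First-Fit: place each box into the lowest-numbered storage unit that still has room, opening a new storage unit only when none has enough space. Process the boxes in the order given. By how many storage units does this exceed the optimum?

0

First-Fit: [23,25,26] [47,9] [74] [57] → 4 storage units.
Total size 261 ft³; any packing needs at least ⌈261/75⌉ = 4 storage units.
So 4 is already optimal.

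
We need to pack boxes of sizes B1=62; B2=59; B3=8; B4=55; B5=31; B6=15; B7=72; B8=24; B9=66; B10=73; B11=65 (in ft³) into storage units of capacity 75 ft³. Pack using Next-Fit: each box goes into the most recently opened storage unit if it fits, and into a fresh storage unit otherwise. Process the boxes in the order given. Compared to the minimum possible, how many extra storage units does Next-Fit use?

Next-Fit: [62] [59,8] [55] [31,15] [72] [24] [66] [73] [65] → 9 storage units.
Total size 530 ft³; any packing needs at least ⌈530/75⌉ = 8 storage units.
An optimal packing achieves that bound: [73] [72] [66,8] [65] [62] [59,15] [55] [31,24] → 8 storage units.
Excess: 9 − 8 = 1.

1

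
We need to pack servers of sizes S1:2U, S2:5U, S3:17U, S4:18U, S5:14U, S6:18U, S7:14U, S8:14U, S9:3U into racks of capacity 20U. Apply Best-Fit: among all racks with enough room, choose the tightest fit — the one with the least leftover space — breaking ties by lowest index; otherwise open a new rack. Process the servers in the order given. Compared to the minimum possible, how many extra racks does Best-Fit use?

Best-Fit: [2,5] [17,3] [18] [14] [18] [14] [14] → 7 racks.
Total size 105U; any packing needs at least ⌈105/20⌉ = 6 racks.
An optimal packing achieves that bound: [18,2] [18] [17,3] [14,5] [14] [14] → 6 racks.
Excess: 7 − 6 = 1.

1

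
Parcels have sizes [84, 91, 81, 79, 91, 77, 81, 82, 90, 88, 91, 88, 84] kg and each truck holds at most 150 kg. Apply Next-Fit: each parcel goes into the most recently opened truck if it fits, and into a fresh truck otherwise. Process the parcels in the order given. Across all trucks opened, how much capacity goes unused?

84 kg → truck 1 (remaining 66 kg)
91 kg → truck 2 (remaining 59 kg)
81 kg → truck 3 (remaining 69 kg)
79 kg → truck 4 (remaining 71 kg)
91 kg → truck 5 (remaining 59 kg)
77 kg → truck 6 (remaining 73 kg)
81 kg → truck 7 (remaining 69 kg)
82 kg → truck 8 (remaining 68 kg)
90 kg → truck 9 (remaining 60 kg)
88 kg → truck 10 (remaining 62 kg)
91 kg → truck 11 (remaining 59 kg)
88 kg → truck 12 (remaining 62 kg)
84 kg → truck 13 (remaining 66 kg)
13 trucks × 150 kg = 1950 kg; used 1107 kg; unused 843 kg.

843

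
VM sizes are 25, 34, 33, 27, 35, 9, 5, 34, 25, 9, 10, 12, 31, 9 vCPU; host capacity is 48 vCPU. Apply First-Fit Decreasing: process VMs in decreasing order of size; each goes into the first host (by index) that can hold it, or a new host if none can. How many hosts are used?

8

Sorted descending: 35, 34, 34, 33, 31, 27, 25, 25, 12, 10, 9, 9, 9, 5.
Put 35 vCPU in host 1; 13 vCPU remain.
Put 34 vCPU in host 2; 14 vCPU remain.
Put 34 vCPU in host 3; 14 vCPU remain.
Put 33 vCPU in host 4; 15 vCPU remain.
Put 31 vCPU in host 5; 17 vCPU remain.
Put 27 vCPU in host 6; 21 vCPU remain.
Put 25 vCPU in host 7; 23 vCPU remain.
Put 25 vCPU in host 8; 23 vCPU remain.
Put 12 vCPU in host 1; 1 vCPU remain.
Put 10 vCPU in host 2; 4 vCPU remain.
Put 9 vCPU in host 3; 5 vCPU remain.
Put 9 vCPU in host 4; 6 vCPU remain.
Put 9 vCPU in host 5; 8 vCPU remain.
Put 5 vCPU in host 3; 0 vCPU remain.
Final hosts: [35,12] [34,10] [34,9,5] [33,9] [31,9] [27] [25] [25].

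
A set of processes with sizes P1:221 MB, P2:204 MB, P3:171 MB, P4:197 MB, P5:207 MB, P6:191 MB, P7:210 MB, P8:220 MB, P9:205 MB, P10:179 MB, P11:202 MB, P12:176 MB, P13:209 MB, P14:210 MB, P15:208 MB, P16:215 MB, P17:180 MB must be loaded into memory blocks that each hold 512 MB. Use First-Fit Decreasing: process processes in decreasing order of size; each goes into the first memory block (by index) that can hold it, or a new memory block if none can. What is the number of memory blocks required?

Sorted descending: 221, 220, 215, 210, 210, 209, 208, 207, 205, 204, 202, 197, 191, 180, 179, 176, 171.
221 MB → memory block 1 (remaining 291 MB)
220 MB → memory block 1 (remaining 71 MB)
215 MB → memory block 2 (remaining 297 MB)
210 MB → memory block 2 (remaining 87 MB)
210 MB → memory block 3 (remaining 302 MB)
209 MB → memory block 3 (remaining 93 MB)
208 MB → memory block 4 (remaining 304 MB)
207 MB → memory block 4 (remaining 97 MB)
205 MB → memory block 5 (remaining 307 MB)
204 MB → memory block 5 (remaining 103 MB)
202 MB → memory block 6 (remaining 310 MB)
197 MB → memory block 6 (remaining 113 MB)
191 MB → memory block 7 (remaining 321 MB)
180 MB → memory block 7 (remaining 141 MB)
179 MB → memory block 8 (remaining 333 MB)
176 MB → memory block 8 (remaining 157 MB)
171 MB → memory block 9 (remaining 341 MB)

9 memory blocks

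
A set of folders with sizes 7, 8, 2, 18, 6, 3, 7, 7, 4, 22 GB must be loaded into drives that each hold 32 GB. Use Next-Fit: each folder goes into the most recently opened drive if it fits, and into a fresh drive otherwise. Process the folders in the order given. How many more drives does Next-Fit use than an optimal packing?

1

Next-Fit: [7,8,2] [18,6,3] [7,7,4] [22] → 4 drives.
Total size 84 GB; any packing needs at least ⌈84/32⌉ = 3 drives.
An optimal packing achieves that bound: [22,8,2] [18,7,7] [7,6,4,3] → 3 drives.
Excess: 4 − 3 = 1.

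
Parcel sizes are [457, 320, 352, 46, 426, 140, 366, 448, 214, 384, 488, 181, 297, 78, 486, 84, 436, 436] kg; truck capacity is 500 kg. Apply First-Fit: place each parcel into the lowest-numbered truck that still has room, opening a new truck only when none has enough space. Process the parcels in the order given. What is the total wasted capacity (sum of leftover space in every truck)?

truck 1: place 457 kg, 43 kg left
truck 2: place 320 kg, 180 kg left
truck 3: place 352 kg, 148 kg left
truck 2: place 46 kg, 134 kg left
truck 4: place 426 kg, 74 kg left
truck 3: place 140 kg, 8 kg left
truck 5: place 366 kg, 134 kg left
truck 6: place 448 kg, 52 kg left
truck 7: place 214 kg, 286 kg left
truck 8: place 384 kg, 116 kg left
truck 9: place 488 kg, 12 kg left
truck 7: place 181 kg, 105 kg left
truck 10: place 297 kg, 203 kg left
truck 2: place 78 kg, 56 kg left
truck 11: place 486 kg, 14 kg left
truck 5: place 84 kg, 50 kg left
truck 12: place 436 kg, 64 kg left
truck 13: place 436 kg, 64 kg left
13 trucks × 500 kg = 6500 kg; used 5639 kg; unused 861 kg.

861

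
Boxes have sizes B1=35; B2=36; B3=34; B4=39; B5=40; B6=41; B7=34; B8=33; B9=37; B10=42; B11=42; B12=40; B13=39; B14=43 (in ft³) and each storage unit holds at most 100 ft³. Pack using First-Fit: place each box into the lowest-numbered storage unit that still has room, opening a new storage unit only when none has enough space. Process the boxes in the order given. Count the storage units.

B1 (35 ft³) → storage unit 1 (remaining 65 ft³)
B2 (36 ft³) → storage unit 1 (remaining 29 ft³)
B3 (34 ft³) → storage unit 2 (remaining 66 ft³)
B4 (39 ft³) → storage unit 2 (remaining 27 ft³)
B5 (40 ft³) → storage unit 3 (remaining 60 ft³)
B6 (41 ft³) → storage unit 3 (remaining 19 ft³)
B7 (34 ft³) → storage unit 4 (remaining 66 ft³)
B8 (33 ft³) → storage unit 4 (remaining 33 ft³)
B9 (37 ft³) → storage unit 5 (remaining 63 ft³)
B10 (42 ft³) → storage unit 5 (remaining 21 ft³)
B11 (42 ft³) → storage unit 6 (remaining 58 ft³)
B12 (40 ft³) → storage unit 6 (remaining 18 ft³)
B13 (39 ft³) → storage unit 7 (remaining 61 ft³)
B14 (43 ft³) → storage unit 7 (remaining 18 ft³)
Final storage units: [35,36] [34,39] [40,41] [34,33] [37,42] [42,40] [39,43].

7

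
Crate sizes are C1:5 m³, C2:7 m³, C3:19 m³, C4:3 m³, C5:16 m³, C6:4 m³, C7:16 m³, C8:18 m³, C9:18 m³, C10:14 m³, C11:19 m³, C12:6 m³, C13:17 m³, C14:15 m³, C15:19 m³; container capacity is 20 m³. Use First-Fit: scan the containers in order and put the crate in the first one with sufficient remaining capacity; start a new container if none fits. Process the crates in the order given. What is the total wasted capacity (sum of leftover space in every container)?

C1 (5 m³) → container 1 (remaining 15 m³)
C2 (7 m³) → container 1 (remaining 8 m³)
C3 (19 m³) → container 2 (remaining 1 m³)
C4 (3 m³) → container 1 (remaining 5 m³)
C5 (16 m³) → container 3 (remaining 4 m³)
C6 (4 m³) → container 1 (remaining 1 m³)
C7 (16 m³) → container 4 (remaining 4 m³)
C8 (18 m³) → container 5 (remaining 2 m³)
C9 (18 m³) → container 6 (remaining 2 m³)
C10 (14 m³) → container 7 (remaining 6 m³)
C11 (19 m³) → container 8 (remaining 1 m³)
C12 (6 m³) → container 7 (remaining 0 m³)
C13 (17 m³) → container 9 (remaining 3 m³)
C14 (15 m³) → container 10 (remaining 5 m³)
C15 (19 m³) → container 11 (remaining 1 m³)
11 containers × 20 m³ = 220 m³; used 196 m³; unused 24 m³.

24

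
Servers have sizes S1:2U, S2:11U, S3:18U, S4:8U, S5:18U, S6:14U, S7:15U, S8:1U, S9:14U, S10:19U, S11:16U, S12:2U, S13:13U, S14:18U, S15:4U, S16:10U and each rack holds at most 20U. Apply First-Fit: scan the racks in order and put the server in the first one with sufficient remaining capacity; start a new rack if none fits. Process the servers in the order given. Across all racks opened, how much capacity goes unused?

rack 1: place S1 (2U), 18U left
rack 1: place S2 (11U), 7U left
rack 2: place S3 (18U), 2U left
rack 3: place S4 (8U), 12U left
rack 4: place S5 (18U), 2U left
rack 5: place S6 (14U), 6U left
rack 6: place S7 (15U), 5U left
rack 1: place S8 (1U), 6U left
rack 7: place S9 (14U), 6U left
rack 8: place S10 (19U), 1U left
rack 9: place S11 (16U), 4U left
rack 1: place S12 (2U), 4U left
rack 10: place S13 (13U), 7U left
rack 11: place S14 (18U), 2U left
rack 1: place S15 (4U), 0U left
rack 3: place S16 (10U), 2U left
11 racks × 20U = 220U; used 183U; unused 37U.

37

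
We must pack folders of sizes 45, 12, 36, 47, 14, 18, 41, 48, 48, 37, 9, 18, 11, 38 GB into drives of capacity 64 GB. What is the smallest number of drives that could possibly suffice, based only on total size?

7 drives

Total size = 45 + 12 + 36 + 47 + 14 + 18 + 41 + 48 + 48 + 37 + 9 + 18 + 11 + 38 = 422 GB.
⌈422 / 64⌉ = 7.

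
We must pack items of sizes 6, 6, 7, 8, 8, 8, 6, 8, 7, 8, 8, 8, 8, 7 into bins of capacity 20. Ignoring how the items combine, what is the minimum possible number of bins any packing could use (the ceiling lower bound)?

6

Total size = 6 + 6 + 7 + 8 + 8 + 8 + 6 + 8 + 7 + 8 + 8 + 8 + 8 + 7 = 103.
⌈103 / 20⌉ = 6.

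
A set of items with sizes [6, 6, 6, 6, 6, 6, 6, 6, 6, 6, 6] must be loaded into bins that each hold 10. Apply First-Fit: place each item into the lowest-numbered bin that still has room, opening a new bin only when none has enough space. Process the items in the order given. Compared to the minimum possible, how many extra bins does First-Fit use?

0

First-Fit: [6] [6] [6] [6] [6] [6] [6] [6] [6] [6] [6] → 11 bins.
11 items exceed 5 (half the capacity), and no two of those can share a bin, so at least 11 bins are needed.
So 11 is already optimal.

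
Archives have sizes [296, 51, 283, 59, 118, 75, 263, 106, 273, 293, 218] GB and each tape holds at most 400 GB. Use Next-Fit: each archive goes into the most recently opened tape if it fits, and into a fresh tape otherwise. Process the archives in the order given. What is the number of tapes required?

7

tape 1: place 296 GB, 104 GB left
tape 1: place 51 GB, 53 GB left
tape 2: place 283 GB, 117 GB left
tape 2: place 59 GB, 58 GB left
tape 3: place 118 GB, 282 GB left
tape 3: place 75 GB, 207 GB left
tape 4: place 263 GB, 137 GB left
tape 4: place 106 GB, 31 GB left
tape 5: place 273 GB, 127 GB left
tape 6: place 293 GB, 107 GB left
tape 7: place 218 GB, 182 GB left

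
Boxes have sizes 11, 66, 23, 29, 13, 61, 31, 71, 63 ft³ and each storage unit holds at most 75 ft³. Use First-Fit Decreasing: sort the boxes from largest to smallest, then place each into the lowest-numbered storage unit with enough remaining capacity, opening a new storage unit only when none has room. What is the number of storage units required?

6 storage units

Sorted descending: 71, 66, 63, 61, 31, 29, 23, 13, 11.
71 ft³ → storage unit 1 (remaining 4 ft³)
66 ft³ → storage unit 2 (remaining 9 ft³)
63 ft³ → storage unit 3 (remaining 12 ft³)
61 ft³ → storage unit 4 (remaining 14 ft³)
31 ft³ → storage unit 5 (remaining 44 ft³)
29 ft³ → storage unit 5 (remaining 15 ft³)
23 ft³ → storage unit 6 (remaining 52 ft³)
13 ft³ → storage unit 4 (remaining 1 ft³)
11 ft³ → storage unit 3 (remaining 1 ft³)
Final storage units: [71] [66] [63,11] [61,13] [31,29] [23].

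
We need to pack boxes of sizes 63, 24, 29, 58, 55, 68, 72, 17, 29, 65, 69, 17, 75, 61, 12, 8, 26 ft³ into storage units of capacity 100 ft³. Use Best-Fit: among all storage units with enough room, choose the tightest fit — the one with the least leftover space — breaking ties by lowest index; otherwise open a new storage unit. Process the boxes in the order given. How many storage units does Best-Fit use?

9

63 ft³ → storage unit 1 (remaining 37 ft³)
24 ft³ → storage unit 1 (remaining 13 ft³)
29 ft³ → storage unit 2 (remaining 71 ft³)
58 ft³ → storage unit 2 (remaining 13 ft³)
55 ft³ → storage unit 3 (remaining 45 ft³)
68 ft³ → storage unit 4 (remaining 32 ft³)
72 ft³ → storage unit 5 (remaining 28 ft³)
17 ft³ → storage unit 5 (remaining 11 ft³)
29 ft³ → storage unit 4 (remaining 3 ft³)
65 ft³ → storage unit 6 (remaining 35 ft³)
69 ft³ → storage unit 7 (remaining 31 ft³)
17 ft³ → storage unit 7 (remaining 14 ft³)
75 ft³ → storage unit 8 (remaining 25 ft³)
61 ft³ → storage unit 9 (remaining 39 ft³)
12 ft³ → storage unit 1 (remaining 1 ft³)
8 ft³ → storage unit 5 (remaining 3 ft³)
26 ft³ → storage unit 6 (remaining 9 ft³)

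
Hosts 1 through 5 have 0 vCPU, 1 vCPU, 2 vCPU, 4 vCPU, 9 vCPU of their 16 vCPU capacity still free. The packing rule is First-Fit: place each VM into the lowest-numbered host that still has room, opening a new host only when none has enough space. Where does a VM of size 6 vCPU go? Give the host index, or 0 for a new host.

Hosts with room: host 5 (9 vCPU).
The first with room is host 5.

5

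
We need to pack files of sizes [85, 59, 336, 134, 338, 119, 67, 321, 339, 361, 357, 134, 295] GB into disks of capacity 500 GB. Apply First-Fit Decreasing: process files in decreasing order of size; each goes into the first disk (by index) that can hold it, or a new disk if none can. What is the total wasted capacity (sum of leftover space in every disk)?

Sorted descending: 361, 357, 339, 338, 336, 321, 295, 134, 134, 119, 85, 67, 59.
disk 1: place 361 GB, 139 GB left
disk 2: place 357 GB, 143 GB left
disk 3: place 339 GB, 161 GB left
disk 4: place 338 GB, 162 GB left
disk 5: place 336 GB, 164 GB left
disk 6: place 321 GB, 179 GB left
disk 7: place 295 GB, 205 GB left
disk 1: place 134 GB, 5 GB left
disk 2: place 134 GB, 9 GB left
disk 3: place 119 GB, 42 GB left
disk 4: place 85 GB, 77 GB left
disk 4: place 67 GB, 10 GB left
disk 5: place 59 GB, 105 GB left
7 disks × 500 GB = 3500 GB; used 2945 GB; unused 555 GB.

555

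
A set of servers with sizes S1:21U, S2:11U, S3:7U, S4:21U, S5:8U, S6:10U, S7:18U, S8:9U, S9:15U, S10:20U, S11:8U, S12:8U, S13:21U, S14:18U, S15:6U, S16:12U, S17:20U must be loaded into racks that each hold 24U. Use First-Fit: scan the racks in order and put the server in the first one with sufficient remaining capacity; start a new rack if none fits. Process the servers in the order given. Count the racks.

Put S1 (21U) in rack 1; 3U remain.
Put S2 (11U) in rack 2; 13U remain.
Put S3 (7U) in rack 2; 6U remain.
Put S4 (21U) in rack 3; 3U remain.
Put S5 (8U) in rack 4; 16U remain.
Put S6 (10U) in rack 4; 6U remain.
Put S7 (18U) in rack 5; 6U remain.
Put S8 (9U) in rack 6; 15U remain.
Put S9 (15U) in rack 6; 0U remain.
Put S10 (20U) in rack 7; 4U remain.
Put S11 (8U) in rack 8; 16U remain.
Put S12 (8U) in rack 8; 8U remain.
Put S13 (21U) in rack 9; 3U remain.
Put S14 (18U) in rack 10; 6U remain.
Put S15 (6U) in rack 2; 0U remain.
Put S16 (12U) in rack 11; 12U remain.
Put S17 (20U) in rack 12; 4U remain.

12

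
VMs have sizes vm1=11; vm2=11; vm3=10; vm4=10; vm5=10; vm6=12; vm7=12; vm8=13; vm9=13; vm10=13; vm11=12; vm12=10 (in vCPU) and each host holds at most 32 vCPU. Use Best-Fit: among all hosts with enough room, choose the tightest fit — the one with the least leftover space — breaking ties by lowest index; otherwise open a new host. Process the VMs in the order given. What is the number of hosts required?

5

host 1: place vm1 (11 vCPU), 21 vCPU left
host 1: place vm2 (11 vCPU), 10 vCPU left
host 1: place vm3 (10 vCPU), 0 vCPU left
host 2: place vm4 (10 vCPU), 22 vCPU left
host 2: place vm5 (10 vCPU), 12 vCPU left
host 2: place vm6 (12 vCPU), 0 vCPU left
host 3: place vm7 (12 vCPU), 20 vCPU left
host 3: place vm8 (13 vCPU), 7 vCPU left
host 4: place vm9 (13 vCPU), 19 vCPU left
host 4: place vm10 (13 vCPU), 6 vCPU left
host 5: place vm11 (12 vCPU), 20 vCPU left
host 5: place vm12 (10 vCPU), 10 vCPU left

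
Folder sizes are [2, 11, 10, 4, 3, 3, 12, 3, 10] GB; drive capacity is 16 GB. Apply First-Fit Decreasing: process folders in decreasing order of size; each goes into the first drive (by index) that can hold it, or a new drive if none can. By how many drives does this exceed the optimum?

First-Fit Decreasing: [12,4] [11,3,2] [10,3,3] [10] → 4 drives.
Total size 58 GB; any packing needs at least ⌈58/16⌉ = 4 drives.
So 4 is already optimal.

0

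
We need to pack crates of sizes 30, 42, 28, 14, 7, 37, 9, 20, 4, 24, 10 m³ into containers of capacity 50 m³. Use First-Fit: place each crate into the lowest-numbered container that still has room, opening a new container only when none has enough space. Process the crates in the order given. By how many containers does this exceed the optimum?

First-Fit: [30,14,4] [42,7] [28,9,10] [37] [20,24] → 5 containers.
Total size 225 m³; any packing needs at least ⌈225/50⌉ = 5 containers.
So 5 is already optimal.

0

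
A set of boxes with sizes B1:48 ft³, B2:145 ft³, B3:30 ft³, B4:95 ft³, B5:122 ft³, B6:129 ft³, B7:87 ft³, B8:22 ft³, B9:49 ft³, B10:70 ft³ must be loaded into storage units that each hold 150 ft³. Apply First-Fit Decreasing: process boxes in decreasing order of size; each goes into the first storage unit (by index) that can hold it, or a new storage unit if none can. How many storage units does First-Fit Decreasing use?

6

Sorted descending: 145, 129, 122, 95, 87, 70, 49, 48, 30, 22.
storage unit 1: place 145 ft³, 5 ft³ left
storage unit 2: place 129 ft³, 21 ft³ left
storage unit 3: place 122 ft³, 28 ft³ left
storage unit 4: place 95 ft³, 55 ft³ left
storage unit 5: place 87 ft³, 63 ft³ left
storage unit 6: place 70 ft³, 80 ft³ left
storage unit 4: place 49 ft³, 6 ft³ left
storage unit 5: place 48 ft³, 15 ft³ left
storage unit 6: place 30 ft³, 50 ft³ left
storage unit 3: place 22 ft³, 6 ft³ left
Final storage units: [145] [129] [122,22] [95,49] [87,48] [70,30].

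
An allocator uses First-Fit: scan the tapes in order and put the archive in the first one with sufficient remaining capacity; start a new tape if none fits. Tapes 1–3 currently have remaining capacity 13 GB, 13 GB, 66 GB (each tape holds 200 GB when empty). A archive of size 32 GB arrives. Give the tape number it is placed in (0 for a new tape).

3

Tapes with room: tape 3 (66 GB).
The first with room is tape 3.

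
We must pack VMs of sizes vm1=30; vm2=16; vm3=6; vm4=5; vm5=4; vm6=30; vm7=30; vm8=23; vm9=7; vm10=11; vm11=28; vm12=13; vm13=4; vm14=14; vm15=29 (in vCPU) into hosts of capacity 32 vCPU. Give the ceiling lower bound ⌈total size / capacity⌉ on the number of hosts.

8

Total size = 30 + 16 + 6 + 5 + 4 + 30 + 30 + 23 + 7 + 11 + 28 + 13 + 4 + 14 + 29 = 250 vCPU.
⌈250 / 32⌉ = 8.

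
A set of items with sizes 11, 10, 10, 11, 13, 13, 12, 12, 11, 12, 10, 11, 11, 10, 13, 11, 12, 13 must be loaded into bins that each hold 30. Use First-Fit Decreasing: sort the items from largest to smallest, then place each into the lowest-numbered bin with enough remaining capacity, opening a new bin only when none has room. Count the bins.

Sorted descending: 13, 13, 13, 13, 12, 12, 12, 12, 11, 11, 11, 11, 11, 11, 10, 10, 10, 10.
Put 13 in bin 1; 17 remain.
Put 13 in bin 1; 4 remain.
Put 13 in bin 2; 17 remain.
Put 13 in bin 2; 4 remain.
Put 12 in bin 3; 18 remain.
Put 12 in bin 3; 6 remain.
Put 12 in bin 4; 18 remain.
Put 12 in bin 4; 6 remain.
Put 11 in bin 5; 19 remain.
Put 11 in bin 5; 8 remain.
Put 11 in bin 6; 19 remain.
Put 11 in bin 6; 8 remain.
Put 11 in bin 7; 19 remain.
Put 11 in bin 7; 8 remain.
Put 10 in bin 8; 20 remain.
Put 10 in bin 8; 10 remain.
Put 10 in bin 8; 0 remain.
Put 10 in bin 9; 20 remain.
Final bins: [13,13] [13,13] [12,12] [12,12] [11,11] [11,11] [11,11] [10,10,10] [10].

9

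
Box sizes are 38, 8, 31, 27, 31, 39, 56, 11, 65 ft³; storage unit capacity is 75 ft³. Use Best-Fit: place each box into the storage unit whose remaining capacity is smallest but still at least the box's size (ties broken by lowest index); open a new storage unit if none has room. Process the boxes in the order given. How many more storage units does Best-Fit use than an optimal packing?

0

Best-Fit: [38,8,27] [31,31,11] [39] [56] [65] → 5 storage units.
Total size 306 ft³; any packing needs at least ⌈306/75⌉ = 5 storage units.
So 5 is already optimal.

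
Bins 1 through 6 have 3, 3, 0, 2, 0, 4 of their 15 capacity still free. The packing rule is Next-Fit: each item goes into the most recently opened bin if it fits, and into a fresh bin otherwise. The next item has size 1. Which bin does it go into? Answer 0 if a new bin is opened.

Next-Fit only looks at bin 6, which has 4 free.
1 fits there.

6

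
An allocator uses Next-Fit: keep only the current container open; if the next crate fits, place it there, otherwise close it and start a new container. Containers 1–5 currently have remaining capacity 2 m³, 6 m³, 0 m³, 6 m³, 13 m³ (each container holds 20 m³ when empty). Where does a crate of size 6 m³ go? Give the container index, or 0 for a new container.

5

Next-Fit only looks at container 5, which has 13 m³ free.
6 m³ fits there.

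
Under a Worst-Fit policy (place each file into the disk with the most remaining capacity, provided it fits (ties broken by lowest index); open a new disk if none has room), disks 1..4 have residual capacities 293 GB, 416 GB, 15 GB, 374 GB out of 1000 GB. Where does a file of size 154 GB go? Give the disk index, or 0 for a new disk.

Disks with room: disk 1 (293 GB), disk 2 (416 GB), disk 4 (374 GB).
Most room is disk 2 with 416 GB free.

2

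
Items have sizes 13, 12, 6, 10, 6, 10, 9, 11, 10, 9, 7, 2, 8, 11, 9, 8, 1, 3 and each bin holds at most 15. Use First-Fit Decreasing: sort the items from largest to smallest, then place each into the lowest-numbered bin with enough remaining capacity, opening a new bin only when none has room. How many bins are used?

12

Sorted descending: 13, 12, 11, 11, 10, 10, 10, 9, 9, 9, 8, 8, 7, 6, 6, 3, 2, 1.
bin 1: place 13, 2 left
bin 2: place 12, 3 left
bin 3: place 11, 4 left
bin 4: place 11, 4 left
bin 5: place 10, 5 left
bin 6: place 10, 5 left
bin 7: place 10, 5 left
bin 8: place 9, 6 left
bin 9: place 9, 6 left
bin 10: place 9, 6 left
bin 11: place 8, 7 left
bin 12: place 8, 7 left
bin 11: place 7, 0 left
bin 8: place 6, 0 left
bin 9: place 6, 0 left
bin 2: place 3, 0 left
bin 1: place 2, 0 left
bin 3: place 1, 3 left
Final bins: [13,2] [12,3] [11,1] [11] [10] [10] [10] [9,6] [9,6] [9] [8,7] [8].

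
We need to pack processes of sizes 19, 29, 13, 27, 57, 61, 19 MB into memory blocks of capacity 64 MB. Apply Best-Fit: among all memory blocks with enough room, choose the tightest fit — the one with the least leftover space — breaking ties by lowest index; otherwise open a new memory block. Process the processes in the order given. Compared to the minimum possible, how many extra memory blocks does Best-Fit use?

Best-Fit: [19,29,13] [27,19] [57] [61] → 4 memory blocks.
Total size 225 MB; any packing needs at least ⌈225/64⌉ = 4 memory blocks.
So 4 is already optimal.

0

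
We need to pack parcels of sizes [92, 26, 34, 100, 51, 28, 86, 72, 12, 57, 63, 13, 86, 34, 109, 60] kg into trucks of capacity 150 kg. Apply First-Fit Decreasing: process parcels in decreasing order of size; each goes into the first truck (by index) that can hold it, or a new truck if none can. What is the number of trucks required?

7 trucks

Sorted descending: 109, 100, 92, 86, 86, 72, 63, 60, 57, 51, 34, 34, 28, 26, 13, 12.
truck 1: place 109 kg, 41 kg left
truck 2: place 100 kg, 50 kg left
truck 3: place 92 kg, 58 kg left
truck 4: place 86 kg, 64 kg left
truck 5: place 86 kg, 64 kg left
truck 6: place 72 kg, 78 kg left
truck 4: place 63 kg, 1 kg left
truck 5: place 60 kg, 4 kg left
truck 3: place 57 kg, 1 kg left
truck 6: place 51 kg, 27 kg left
truck 1: place 34 kg, 7 kg left
truck 2: place 34 kg, 16 kg left
truck 7: place 28 kg, 122 kg left
truck 6: place 26 kg, 1 kg left
truck 2: place 13 kg, 3 kg left
truck 7: place 12 kg, 110 kg left
Final trucks: [109,34] [100,34,13] [92,57] [86,63] [86,60] [72,51,26] [28,12].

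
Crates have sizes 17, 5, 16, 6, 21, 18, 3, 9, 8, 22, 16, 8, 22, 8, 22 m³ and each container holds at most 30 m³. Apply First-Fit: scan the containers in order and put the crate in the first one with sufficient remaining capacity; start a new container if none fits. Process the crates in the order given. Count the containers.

8 containers

container 1: place 17 m³, 13 m³ left
container 1: place 5 m³, 8 m³ left
container 2: place 16 m³, 14 m³ left
container 1: place 6 m³, 2 m³ left
container 3: place 21 m³, 9 m³ left
container 4: place 18 m³, 12 m³ left
container 2: place 3 m³, 11 m³ left
container 2: place 9 m³, 2 m³ left
container 3: place 8 m³, 1 m³ left
container 5: place 22 m³, 8 m³ left
container 6: place 16 m³, 14 m³ left
container 4: place 8 m³, 4 m³ left
container 7: place 22 m³, 8 m³ left
container 5: place 8 m³, 0 m³ left
container 8: place 22 m³, 8 m³ left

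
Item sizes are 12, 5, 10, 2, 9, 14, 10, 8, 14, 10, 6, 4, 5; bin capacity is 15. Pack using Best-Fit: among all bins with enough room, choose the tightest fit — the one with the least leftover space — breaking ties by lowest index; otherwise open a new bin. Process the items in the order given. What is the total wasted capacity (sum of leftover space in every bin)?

11

Put 12 in bin 1; 3 remain.
Put 5 in bin 2; 10 remain.
Put 10 in bin 2; 0 remain.
Put 2 in bin 1; 1 remain.
Put 9 in bin 3; 6 remain.
Put 14 in bin 4; 1 remain.
Put 10 in bin 5; 5 remain.
Put 8 in bin 6; 7 remain.
Put 14 in bin 7; 1 remain.
Put 10 in bin 8; 5 remain.
Put 6 in bin 3; 0 remain.
Put 4 in bin 5; 1 remain.
Put 5 in bin 8; 0 remain.
8 bins × 15 = 120; used 109; unused 11.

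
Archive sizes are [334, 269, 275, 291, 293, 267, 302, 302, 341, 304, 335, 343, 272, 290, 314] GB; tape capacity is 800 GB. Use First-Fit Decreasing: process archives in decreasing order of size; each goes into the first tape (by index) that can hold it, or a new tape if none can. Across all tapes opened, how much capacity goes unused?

Sorted descending: 343, 341, 335, 334, 314, 304, 302, 302, 293, 291, 290, 275, 272, 269, 267.
343 GB → tape 1 (remaining 457 GB)
341 GB → tape 1 (remaining 116 GB)
335 GB → tape 2 (remaining 465 GB)
334 GB → tape 2 (remaining 131 GB)
314 GB → tape 3 (remaining 486 GB)
304 GB → tape 3 (remaining 182 GB)
302 GB → tape 4 (remaining 498 GB)
302 GB → tape 4 (remaining 196 GB)
293 GB → tape 5 (remaining 507 GB)
291 GB → tape 5 (remaining 216 GB)
290 GB → tape 6 (remaining 510 GB)
275 GB → tape 6 (remaining 235 GB)
272 GB → tape 7 (remaining 528 GB)
269 GB → tape 7 (remaining 259 GB)
267 GB → tape 8 (remaining 533 GB)
8 tapes × 800 GB = 6400 GB; used 4532 GB; unused 1868 GB.

1868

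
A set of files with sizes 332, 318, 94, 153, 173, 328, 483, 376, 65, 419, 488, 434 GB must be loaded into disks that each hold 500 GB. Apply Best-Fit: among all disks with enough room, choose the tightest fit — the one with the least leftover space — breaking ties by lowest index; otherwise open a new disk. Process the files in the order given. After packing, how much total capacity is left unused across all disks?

837

332 GB → disk 1 (remaining 168 GB)
318 GB → disk 2 (remaining 182 GB)
94 GB → disk 1 (remaining 74 GB)
153 GB → disk 2 (remaining 29 GB)
173 GB → disk 3 (remaining 327 GB)
328 GB → disk 4 (remaining 172 GB)
483 GB → disk 5 (remaining 17 GB)
376 GB → disk 6 (remaining 124 GB)
65 GB → disk 1 (remaining 9 GB)
419 GB → disk 7 (remaining 81 GB)
488 GB → disk 8 (remaining 12 GB)
434 GB → disk 9 (remaining 66 GB)
9 disks × 500 GB = 4500 GB; used 3663 GB; unused 837 GB.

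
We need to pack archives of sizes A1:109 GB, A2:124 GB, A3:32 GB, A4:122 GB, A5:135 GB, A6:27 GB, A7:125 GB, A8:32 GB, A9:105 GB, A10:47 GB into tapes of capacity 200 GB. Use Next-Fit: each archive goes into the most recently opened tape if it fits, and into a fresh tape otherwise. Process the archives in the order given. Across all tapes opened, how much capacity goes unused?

Put A1 (109 GB) in tape 1; 91 GB remain.
Put A2 (124 GB) in tape 2; 76 GB remain.
Put A3 (32 GB) in tape 2; 44 GB remain.
Put A4 (122 GB) in tape 3; 78 GB remain.
Put A5 (135 GB) in tape 4; 65 GB remain.
Put A6 (27 GB) in tape 4; 38 GB remain.
Put A7 (125 GB) in tape 5; 75 GB remain.
Put A8 (32 GB) in tape 5; 43 GB remain.
Put A9 (105 GB) in tape 6; 95 GB remain.
Put A10 (47 GB) in tape 6; 48 GB remain.
6 tapes × 200 GB = 1200 GB; used 858 GB; unused 342 GB.

342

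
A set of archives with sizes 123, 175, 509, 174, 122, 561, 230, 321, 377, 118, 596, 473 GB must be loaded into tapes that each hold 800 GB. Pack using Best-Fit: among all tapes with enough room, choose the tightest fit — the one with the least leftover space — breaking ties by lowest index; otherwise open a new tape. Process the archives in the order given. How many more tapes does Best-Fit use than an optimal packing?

Best-Fit: [123,175,122,321] [509,174] [561,230] [377,118] [596] [473] → 6 tapes.
Total size 3779 GB; any packing needs at least ⌈3779/800⌉ = 5 tapes.
An optimal packing achieves that bound: [596,175] [561,230] [509,174] [473,321] [377,123,122,118] → 5 tapes.
Excess: 6 − 5 = 1.

1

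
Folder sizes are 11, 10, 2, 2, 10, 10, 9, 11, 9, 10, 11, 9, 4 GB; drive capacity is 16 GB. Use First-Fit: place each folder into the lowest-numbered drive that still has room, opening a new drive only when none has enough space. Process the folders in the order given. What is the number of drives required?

drive 1: place 11 GB, 5 GB left
drive 2: place 10 GB, 6 GB left
drive 1: place 2 GB, 3 GB left
drive 1: place 2 GB, 1 GB left
drive 3: place 10 GB, 6 GB left
drive 4: place 10 GB, 6 GB left
drive 5: place 9 GB, 7 GB left
drive 6: place 11 GB, 5 GB left
drive 7: place 9 GB, 7 GB left
drive 8: place 10 GB, 6 GB left
drive 9: place 11 GB, 5 GB left
drive 10: place 9 GB, 7 GB left
drive 2: place 4 GB, 2 GB left

10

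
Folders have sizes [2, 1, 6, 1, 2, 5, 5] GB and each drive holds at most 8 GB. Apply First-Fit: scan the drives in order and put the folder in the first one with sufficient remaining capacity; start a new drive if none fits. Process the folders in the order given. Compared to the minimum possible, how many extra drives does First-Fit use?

First-Fit: [2,1,1,2] [6] [5] [5] → 4 drives.
Total size 22 GB; any packing needs at least ⌈22/8⌉ = 3 drives.
An optimal packing achieves that bound: [6,2] [5,2,1] [5,1] → 3 drives.
Excess: 4 − 3 = 1.

1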